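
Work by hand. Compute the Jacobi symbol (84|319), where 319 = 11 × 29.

1

Pull out 2^2: since 319 ≡ 7 (mod 8), (2/319) = +1, so (2/319)^2 = +1.
Reciprocity: 21 ≡ 1 and 319 ≡ 3 (mod 4), so (21/319) = +(319/21).
Reduce top mod 21: now compute (4/21).
Pull out 2^2: since 21 ≡ 5 (mod 8), (2/21) = -1, so (2/21)^2 = +1.
Reached (1/21) = 1. Collecting the sign flips along the way, the symbol is +1.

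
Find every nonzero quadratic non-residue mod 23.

5, 7, 10, 11, 14, 15, 17, 19, 20, 21, 22

Square k = 1,…,11 (k and 23−k give the same square):
1²=1, 2²=4, 3²=9, 4²=16, 5²≡2, 6²≡13, 7²≡3, 8²≡18, 9²≡12, 10²≡8, 11²≡6 (mod 23).
The residues are {1, 2, 3, 4, 6, 8, 9, 12, 13, 16, 18}; the non-residues are the remaining 11 nonzero classes.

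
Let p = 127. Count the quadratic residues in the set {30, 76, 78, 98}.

3

(30/127) = +1 → QR.
(76/127) = +1 → QR.
(78/127) = -1 → non-residue.
(98/127) = +1 → QR.
Total quadratic residues among the 4: 3.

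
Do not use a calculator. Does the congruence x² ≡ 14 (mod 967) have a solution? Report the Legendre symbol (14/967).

Pull out 2: since 967 ≡ 7 (mod 8), (2/967) = +1.
Reciprocity: 7 ≡ 3 and 967 ≡ 3 (mod 4), so (7/967) = −(967/7).
Reduce top mod 7: now compute (1/7).
Reached (1/7) = 1. Collecting the sign flips along the way, the symbol is -1.

-1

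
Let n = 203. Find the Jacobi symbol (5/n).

Reciprocity: 5 ≡ 1 and 203 ≡ 3 (mod 4), so (5/203) = +(203/5).
Reduce top mod 5: now compute (3/5).
Reciprocity: 3 ≡ 3 and 5 ≡ 1 (mod 4), so (3/5) = +(5/3).
Reduce top mod 3: now compute (2/3).
Pull out 2: since 3 ≡ 3 (mod 8), (2/3) = -1.
Reached (1/3) = 1. Collecting the sign flips along the way, the symbol is -1.

-1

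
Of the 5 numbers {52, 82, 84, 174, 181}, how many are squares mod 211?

(52/211) = +1 → QR.
(82/211) = +1 → QR.
(84/211) = +1 → QR.
(174/211) = -1 → non-residue.
(181/211) = -1 → non-residue.
Total quadratic residues among the 5: 3.

3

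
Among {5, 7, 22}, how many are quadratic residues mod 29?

(5/29) = +1 → QR.
(7/29) = +1 → QR.
(22/29) = +1 → QR.
Total quadratic residues among the 3: 3.

3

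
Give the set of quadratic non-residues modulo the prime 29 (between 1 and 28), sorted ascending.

2, 3, 8, 10, 11, 12, 14, 15, 17, 18, 19, 21, 26, 27

Square k = 1,…,14 (k and 29−k give the same square):
1²=1, 2²=4, 3²=9, 4²=16, 5²=25, 6²≡7, 7²≡20, 8²≡6, 9²≡23, 10²≡13, 11²≡5, 12²≡28, 13²≡24, 14²≡22 (mod 29).
The residues are {1, 4, 5, 6, 7, 9, 13, 16, 20, 22, 23, 24, 25, 28}; the non-residues are the remaining 14 nonzero classes.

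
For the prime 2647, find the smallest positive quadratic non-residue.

(2/2647) = +1, so 2 is a residue.
(3/2647) = −1, so 3 is the smallest positive non-residue mod 2647.

3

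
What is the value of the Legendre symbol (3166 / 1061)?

Euler's criterion: (3166/1061) ≡ 1044^530 (mod 1061).
1044^2 ≡ 289 (mod 1061)
1044^4 ≡ 763 (mod 1061)
1044^8 ≡ 741 (mod 1061)
1044^16 ≡ 544 (mod 1061)
1044^32 ≡ 978 (mod 1061)
1044^64 ≡ 523 (mod 1061)
1044^128 ≡ 852 (mod 1061)
1044^256 ≡ 180 (mod 1061)
1044^512 ≡ 570 (mod 1061)
1044^530 = 1044^(512+16+2) ≡ 1060 (mod 1061).
Result is 1060 ≡ −1, so (3166/1061) = −1.

-1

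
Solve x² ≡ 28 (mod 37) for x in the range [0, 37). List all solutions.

18, 19

37 ≡ 1 (mod 4), so we find a root by search.
Trying successive values, 18² = 324 ≡ 28 (mod 37). The other root is 37 − 18 = 19.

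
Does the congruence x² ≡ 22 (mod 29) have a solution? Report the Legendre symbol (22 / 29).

Euler's criterion: (22/29) ≡ 22^14 (mod 29).
22^2 ≡ 20 (mod 29)
22^4 ≡ 23 (mod 29)
22^8 ≡ 7 (mod 29)
22^14 = 22^(8+4+2) ≡ 1 (mod 29).
Result is 1, so (22/29) = 1.

1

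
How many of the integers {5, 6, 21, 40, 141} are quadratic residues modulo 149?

(5/149) = +1 → QR.
(6/149) = +1 → QR.
(21/149) = -1 → non-residue.
(40/149) = -1 → non-residue.
(141/149) = -1 → non-residue.
Total quadratic residues among the 5: 2.

2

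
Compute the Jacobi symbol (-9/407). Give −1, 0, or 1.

First reduce: -9 ≡ 398 (mod 407).
Pull out 2: since 407 ≡ 7 (mod 8), (2/407) = +1.
Reciprocity: 199 ≡ 3 and 407 ≡ 3 (mod 4), so (199/407) = −(407/199).
Reduce top mod 199: now compute (9/199).
Reciprocity: 9 ≡ 1 and 199 ≡ 3 (mod 4), so (9/199) = +(199/9).
Reduce top mod 9: now compute (1/9).
Reached (1/9) = 1. Collecting the sign flips along the way, the symbol is -1.

-1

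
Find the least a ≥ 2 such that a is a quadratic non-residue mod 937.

5

(2/937) = +1, so 2 is a residue.
(3/937) = +1, so 3 is a residue.
(4/937) = +1, so 4 is a residue.
(5/937) = −1, so 5 is the smallest positive non-residue mod 937.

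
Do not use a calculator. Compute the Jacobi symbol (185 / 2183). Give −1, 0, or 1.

Reciprocity: 185 ≡ 1 and 2183 ≡ 3 (mod 4), so (185/2183) = +(2183/185).
Reduce top mod 185: now compute (148/185).
Pull out 2^2: since 185 ≡ 1 (mod 8), (2/185) = +1, so (2/185)^2 = +1.
Reciprocity: 37 ≡ 1 and 185 ≡ 1 (mod 4), so (37/185) = +(185/37).
Reduce top mod 37: now compute (0/37).
Top reduces to 0: gcd > 1, so the symbol is 0.

0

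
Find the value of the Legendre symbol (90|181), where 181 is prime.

Euler's criterion: (90/181) ≡ 90^90 (mod 181).
90^2 ≡ 136 (mod 181)
90^4 ≡ 34 (mod 181)
90^8 ≡ 70 (mod 181)
90^16 ≡ 13 (mod 181)
90^32 ≡ 169 (mod 181)
90^64 ≡ 144 (mod 181)
90^90 = 90^(64+16+8+2) ≡ 180 (mod 181).
Result is 180 ≡ −1, so (90/181) = −1.

-1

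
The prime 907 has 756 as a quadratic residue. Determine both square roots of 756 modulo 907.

Since 907 ≡ 3 (mod 4), a square root of 756 is 756^((907+1)/4) = 756^227 mod 907.
Repeated squaring: 756^2≡126, 756^4≡457, 756^8≡239, 756^16≡887, 756^32≡400, 756^64≡368, 756^128≡281 (mod 907).
756^227 = 756^(128+64+32+2+1) ≡ 556 (mod 907).
Check: 556² = 309136 ≡ 756 (mod 907). The two roots are 351 and 556.

351, 556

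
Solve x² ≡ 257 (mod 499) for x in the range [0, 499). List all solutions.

238, 261

Since 499 ≡ 3 (mod 4), a square root of 257 is 257^((499+1)/4) = 257^125 mod 499.
Repeated squaring: 257^2≡181, 257^4≡326, 257^8≡488, 257^16≡121, 257^32≡170, 257^64≡457 (mod 499).
257^125 = 257^(64+32+16+8+4+1) ≡ 261 (mod 499).
Check: 261² = 68121 ≡ 257 (mod 499). The two roots are 238 and 261.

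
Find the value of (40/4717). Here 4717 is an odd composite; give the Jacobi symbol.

1

Pull out 2^3: since 4717 ≡ 5 (mod 8), (2/4717) = -1, so (2/4717)^3 = -1.
Reciprocity: 5 ≡ 1 and 4717 ≡ 1 (mod 4), so (5/4717) = +(4717/5).
Reduce top mod 5: now compute (2/5).
Pull out 2: since 5 ≡ 5 (mod 8), (2/5) = -1.
Reached (1/5) = 1. Collecting the sign flips along the way, the symbol is +1.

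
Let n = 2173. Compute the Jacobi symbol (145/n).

1

Reciprocity: 145 ≡ 1 and 2173 ≡ 1 (mod 4), so (145/2173) = +(2173/145).
Reduce top mod 145: now compute (143/145).
Reciprocity: 143 ≡ 3 and 145 ≡ 1 (mod 4), so (143/145) = +(145/143).
Reduce top mod 143: now compute (2/143).
Pull out 2: since 143 ≡ 7 (mod 8), (2/143) = +1.
Reached (1/143) = 1. Collecting the sign flips along the way, the symbol is +1.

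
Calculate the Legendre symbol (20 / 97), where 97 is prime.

-1

Pull out 2^2: since 97 ≡ 1 (mod 8), (2/97) = +1, so (2/97)^2 = +1.
Reciprocity: 5 ≡ 1 and 97 ≡ 1 (mod 4), so (5/97) = +(97/5).
Reduce top mod 5: now compute (2/5).
Pull out 2: since 5 ≡ 5 (mod 8), (2/5) = -1.
Reached (1/5) = 1. Collecting the sign flips along the way, the symbol is -1.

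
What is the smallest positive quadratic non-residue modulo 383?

5

(2/383) = +1, so 2 is a residue.
(3/383) = +1, so 3 is a residue.
(4/383) = +1, so 4 is a residue.
(5/383) = −1, so 5 is the smallest positive non-residue mod 383.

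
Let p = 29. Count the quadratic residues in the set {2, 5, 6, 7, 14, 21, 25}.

(2/29) = -1 → non-residue.
(5/29) = +1 → QR.
(6/29) = +1 → QR.
(7/29) = +1 → QR.
(14/29) = -1 → non-residue.
(21/29) = -1 → non-residue.
(25/29) = +1 → QR.
Total quadratic residues among the 7: 4.

4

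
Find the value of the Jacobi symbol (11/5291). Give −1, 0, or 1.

0

Reciprocity: 11 ≡ 3 and 5291 ≡ 3 (mod 4), so (11/5291) = −(5291/11).
Reduce top mod 11: now compute (0/11).
Top reduces to 0: gcd > 1, so the symbol is 0.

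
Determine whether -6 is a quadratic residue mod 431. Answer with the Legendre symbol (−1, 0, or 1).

-1

First reduce: -6 ≡ 425 (mod 431).
Reciprocity: 425 ≡ 1 and 431 ≡ 3 (mod 4), so (425/431) = +(431/425).
Reduce top mod 425: now compute (6/425).
Pull out 2: since 425 ≡ 1 (mod 8), (2/425) = +1.
Reciprocity: 3 ≡ 3 and 425 ≡ 1 (mod 4), so (3/425) = +(425/3).
Reduce top mod 3: now compute (2/3).
Pull out 2: since 3 ≡ 3 (mod 8), (2/3) = -1.
Reached (1/3) = 1. Collecting the sign flips along the way, the symbol is -1.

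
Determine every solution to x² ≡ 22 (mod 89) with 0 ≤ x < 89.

17, 72

89 ≡ 1 (mod 4), so we find a root by search.
Trying successive values, 17² = 289 ≡ 22 (mod 89). The other root is 89 − 17 = 72.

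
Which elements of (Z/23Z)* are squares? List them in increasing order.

1 2 3 4 6 8 9 12 13 16 18

Square k = 1,…,11 (k and 23−k give the same square):
1²=1, 2²=4, 3²=9, 4²=16, 5²≡2, 6²≡13, 7²≡3, 8²≡18, 9²≡12, 10²≡8, 11²≡6 (mod 23).
So the quadratic residues mod 23 are {1, 2, 3, 4, 6, 8, 9, 12, 13, 16, 18}.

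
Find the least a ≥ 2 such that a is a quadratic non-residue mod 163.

2

(2/163) = −1, so 2 is the smallest positive non-residue mod 163.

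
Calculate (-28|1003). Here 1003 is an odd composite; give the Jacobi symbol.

First reduce: -28 ≡ 975 (mod 1003).
Reciprocity: 975 ≡ 3 and 1003 ≡ 3 (mod 4), so (975/1003) = −(1003/975).
Reduce top mod 975: now compute (28/975).
Pull out 2^2: since 975 ≡ 7 (mod 8), (2/975) = +1, so (2/975)^2 = +1.
Reciprocity: 7 ≡ 3 and 975 ≡ 3 (mod 4), so (7/975) = −(975/7).
Reduce top mod 7: now compute (2/7).
Pull out 2: since 7 ≡ 7 (mod 8), (2/7) = +1.
Reached (1/7) = 1. Collecting the sign flips along the way, the symbol is +1.

1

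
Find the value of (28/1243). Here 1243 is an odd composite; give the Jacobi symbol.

Pull out 2^2: since 1243 ≡ 3 (mod 8), (2/1243) = -1, so (2/1243)^2 = +1.
Reciprocity: 7 ≡ 3 and 1243 ≡ 3 (mod 4), so (7/1243) = −(1243/7).
Reduce top mod 7: now compute (4/7).
Pull out 2^2: since 7 ≡ 7 (mod 8), (2/7) = +1, so (2/7)^2 = +1.
Reached (1/7) = 1. Collecting the sign flips along the way, the symbol is -1.

-1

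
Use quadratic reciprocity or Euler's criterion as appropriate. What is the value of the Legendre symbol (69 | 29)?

Euler's criterion: (69/29) ≡ 11^14 (mod 29).
11^2 ≡ 5 (mod 29)
11^4 ≡ 25 (mod 29)
11^8 ≡ 16 (mod 29)
11^14 = 11^(8+4+2) ≡ 28 (mod 29).
Result is 28 ≡ −1, so (69/29) = −1.

-1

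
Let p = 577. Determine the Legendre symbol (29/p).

-1

Reciprocity: 29 ≡ 1 and 577 ≡ 1 (mod 4), so (29/577) = +(577/29).
Reduce top mod 29: now compute (26/29).
Pull out 2: since 29 ≡ 5 (mod 8), (2/29) = -1.
Reciprocity: 13 ≡ 1 and 29 ≡ 1 (mod 4), so (13/29) = +(29/13).
Reduce top mod 13: now compute (3/13).
Reciprocity: 3 ≡ 3 and 13 ≡ 1 (mod 4), so (3/13) = +(13/3).
Reduce top mod 3: now compute (1/3).
Reached (1/3) = 1. Collecting the sign flips along the way, the symbol is -1.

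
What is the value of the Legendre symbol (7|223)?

1

Euler's criterion: (7/223) ≡ 7^111 (mod 223).
7^2 ≡ 49 (mod 223)
7^4 ≡ 171 (mod 223)
7^8 ≡ 28 (mod 223)
7^16 ≡ 115 (mod 223)
7^32 ≡ 68 (mod 223)
7^64 ≡ 164 (mod 223)
7^111 = 7^(64+32+8+4+2+1) ≡ 1 (mod 223).
Result is 1, so (7/223) = 1.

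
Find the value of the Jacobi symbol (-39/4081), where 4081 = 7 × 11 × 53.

1

First reduce: -39 ≡ 4042 (mod 4081).
Pull out 2: since 4081 ≡ 1 (mod 8), (2/4081) = +1.
Reciprocity: 2021 ≡ 1 and 4081 ≡ 1 (mod 4), so (2021/4081) = +(4081/2021).
Reduce top mod 2021: now compute (39/2021).
Reciprocity: 39 ≡ 3 and 2021 ≡ 1 (mod 4), so (39/2021) = +(2021/39).
Reduce top mod 39: now compute (32/39).
Pull out 2^5: since 39 ≡ 7 (mod 8), (2/39) = +1, so (2/39)^5 = +1.
Reached (1/39) = 1. Collecting the sign flips along the way, the symbol is +1.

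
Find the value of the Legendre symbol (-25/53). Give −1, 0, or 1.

First reduce: -25 ≡ 28 (mod 53).
Pull out 2^2: since 53 ≡ 5 (mod 8), (2/53) = -1, so (2/53)^2 = +1.
Reciprocity: 7 ≡ 3 and 53 ≡ 1 (mod 4), so (7/53) = +(53/7).
Reduce top mod 7: now compute (4/7).
Pull out 2^2: since 7 ≡ 7 (mod 8), (2/7) = +1, so (2/7)^2 = +1.
Reached (1/7) = 1. Collecting the sign flips along the way, the symbol is +1.

1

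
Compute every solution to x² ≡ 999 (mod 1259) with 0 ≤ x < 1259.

Since 1259 ≡ 3 (mod 4), a square root of 999 is 999^((1259+1)/4) = 999^315 mod 1259.
Repeated squaring: 999^2≡873, 999^4≡434, 999^8≡765, 999^16≡1049, 999^32≡35, 999^64≡1225, 999^128≡1156, 999^256≡537 (mod 1259).
999^315 = 999^(256+32+16+8+2+1) ≡ 1038 (mod 1259).
Check: 1038² = 1077444 ≡ 999 (mod 1259). The two roots are 221 and 1038.

221, 1038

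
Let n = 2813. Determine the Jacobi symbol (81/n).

Reciprocity: 81 ≡ 1 and 2813 ≡ 1 (mod 4), so (81/2813) = +(2813/81).
Reduce top mod 81: now compute (59/81).
Reciprocity: 59 ≡ 3 and 81 ≡ 1 (mod 4), so (59/81) = +(81/59).
Reduce top mod 59: now compute (22/59).
Pull out 2: since 59 ≡ 3 (mod 8), (2/59) = -1.
Reciprocity: 11 ≡ 3 and 59 ≡ 3 (mod 4), so (11/59) = −(59/11).
Reduce top mod 11: now compute (4/11).
Pull out 2^2: since 11 ≡ 3 (mod 8), (2/11) = -1, so (2/11)^2 = +1.
Reached (1/11) = 1. Collecting the sign flips along the way, the symbol is +1.

1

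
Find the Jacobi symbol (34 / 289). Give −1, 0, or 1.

Pull out 2: since 289 ≡ 1 (mod 8), (2/289) = +1.
Reciprocity: 17 ≡ 1 and 289 ≡ 1 (mod 4), so (17/289) = +(289/17).
Reduce top mod 17: now compute (0/17).
Top reduces to 0: gcd > 1, so the symbol is 0.

0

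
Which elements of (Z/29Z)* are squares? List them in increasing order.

1 4 5 6 7 9 13 16 20 22 23 24 25 28

Square k = 1,…,14 (k and 29−k give the same square):
1²=1, 2²=4, 3²=9, 4²=16, 5²=25, 6²≡7, 7²≡20, 8²≡6, 9²≡23, 10²≡13, 11²≡5, 12²≡28, 13²≡24, 14²≡22 (mod 29).
So the quadratic residues mod 29 are {1, 4, 5, 6, 7, 9, 13, 16, 20, 22, 23, 24, 25, 28}.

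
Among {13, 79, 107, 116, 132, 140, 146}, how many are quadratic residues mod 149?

(13/149) = -1 → non-residue.
(79/149) = -1 → non-residue.
(107/149) = +1 → QR.
(116/149) = +1 → QR.
(132/149) = +1 → QR.
(140/149) = +1 → QR.
(146/149) = -1 → non-residue.
Total quadratic residues among the 7: 4.

4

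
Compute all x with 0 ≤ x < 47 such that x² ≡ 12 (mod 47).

23, 24

Since 47 ≡ 3 (mod 4), a square root of 12 is 12^((47+1)/4) = 12^12 mod 47.
Repeated squaring: 12^2≡3, 12^4≡9, 12^8≡34 (mod 47).
12^12 = 12^(8+4) ≡ 24 (mod 47).
Check: 24² = 576 ≡ 12 (mod 47). The two roots are 23 and 24.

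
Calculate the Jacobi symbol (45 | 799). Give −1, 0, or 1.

Reciprocity: 45 ≡ 1 and 799 ≡ 3 (mod 4), so (45/799) = +(799/45).
Reduce top mod 45: now compute (34/45).
Pull out 2: since 45 ≡ 5 (mod 8), (2/45) = -1.
Reciprocity: 17 ≡ 1 and 45 ≡ 1 (mod 4), so (17/45) = +(45/17).
Reduce top mod 17: now compute (11/17).
Reciprocity: 11 ≡ 3 and 17 ≡ 1 (mod 4), so (11/17) = +(17/11).
Reduce top mod 11: now compute (6/11).
Pull out 2: since 11 ≡ 3 (mod 8), (2/11) = -1.
Reciprocity: 3 ≡ 3 and 11 ≡ 3 (mod 4), so (3/11) = −(11/3).
Reduce top mod 3: now compute (2/3).
Pull out 2: since 3 ≡ 3 (mod 8), (2/3) = -1.
Reached (1/3) = 1. Collecting the sign flips along the way, the symbol is +1.

1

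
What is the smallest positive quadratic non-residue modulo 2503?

3

(2/2503) = +1, so 2 is a residue.
(3/2503) = −1, so 3 is the smallest positive non-residue mod 2503.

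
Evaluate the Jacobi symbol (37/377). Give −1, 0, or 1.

1

Reciprocity: 37 ≡ 1 and 377 ≡ 1 (mod 4), so (37/377) = +(377/37).
Reduce top mod 37: now compute (7/37).
Reciprocity: 7 ≡ 3 and 37 ≡ 1 (mod 4), so (7/37) = +(37/7).
Reduce top mod 7: now compute (2/7).
Pull out 2: since 7 ≡ 7 (mod 8), (2/7) = +1.
Reached (1/7) = 1. Collecting the sign flips along the way, the symbol is +1.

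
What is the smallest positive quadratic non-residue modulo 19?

2

(2/19) = −1, so 2 is the smallest positive non-residue mod 19.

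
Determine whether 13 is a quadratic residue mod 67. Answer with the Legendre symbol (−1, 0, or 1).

Euler's criterion: (13/67) ≡ 13^33 (mod 67).
13^2 ≡ 35 (mod 67)
13^4 ≡ 19 (mod 67)
13^8 ≡ 26 (mod 67)
13^16 ≡ 6 (mod 67)
13^32 ≡ 36 (mod 67)
13^33 = 13^(32+1) ≡ 66 (mod 67).
Result is 66 ≡ −1, so (13/67) = −1.

-1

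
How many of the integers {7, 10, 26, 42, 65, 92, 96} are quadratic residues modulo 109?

(7/109) = +1 → QR.
(10/109) = -1 → non-residue.
(26/109) = +1 → QR.
(42/109) = -1 → non-residue.
(65/109) = -1 → non-residue.
(92/109) = -1 → non-residue.
(96/109) = -1 → non-residue.
Total quadratic residues among the 7: 2.

2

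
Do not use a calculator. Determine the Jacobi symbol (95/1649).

-1

Reciprocity: 95 ≡ 3 and 1649 ≡ 1 (mod 4), so (95/1649) = +(1649/95).
Reduce top mod 95: now compute (34/95).
Pull out 2: since 95 ≡ 7 (mod 8), (2/95) = +1.
Reciprocity: 17 ≡ 1 and 95 ≡ 3 (mod 4), so (17/95) = +(95/17).
Reduce top mod 17: now compute (10/17).
Pull out 2: since 17 ≡ 1 (mod 8), (2/17) = +1.
Reciprocity: 5 ≡ 1 and 17 ≡ 1 (mod 4), so (5/17) = +(17/5).
Reduce top mod 5: now compute (2/5).
Pull out 2: since 5 ≡ 5 (mod 8), (2/5) = -1.
Reached (1/5) = 1. Collecting the sign flips along the way, the symbol is -1.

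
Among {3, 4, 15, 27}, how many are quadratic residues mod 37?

3

(3/37) = +1 → QR.
(4/37) = +1 → QR.
(15/37) = -1 → non-residue.
(27/37) = +1 → QR.
Total quadratic residues among the 4: 3.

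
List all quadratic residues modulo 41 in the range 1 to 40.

Square k = 1,…,20 (k and 41−k give the same square):
1²=1, 2²=4, 3²=9, 4²=16, 5²=25, 6²=36, 7²≡8, 8²≡23, 9²≡40, 10²≡18, 11²≡39, 12²≡21, 13²≡5, 14²≡32, 15²≡20, 16²≡10, 17²≡2, 18²≡37, 19²≡33, 20²≡31 (mod 41).
So the quadratic residues mod 41 are {1, 2, 4, 5, 8, 9, 10, 16, 18, 20, 21, 23, 25, 31, 32, 33, 36, 37, 39, 40}.

1, 2, 4, 5, 8, 9, 10, 16, 18, 20, 21, 23, 25, 31, 32, 33, 36, 37, 39, 40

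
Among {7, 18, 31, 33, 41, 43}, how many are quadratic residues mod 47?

2

(7/47) = +1 → QR.
(18/47) = +1 → QR.
(31/47) = -1 → non-residue.
(33/47) = -1 → non-residue.
(41/47) = -1 → non-residue.
(43/47) = -1 → non-residue.
Total quadratic residues among the 6: 2.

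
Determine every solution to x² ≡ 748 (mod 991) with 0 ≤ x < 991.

61, 930

Since 991 ≡ 3 (mod 4), a square root of 748 is 748^((991+1)/4) = 748^248 mod 991.
Repeated squaring: 748^2≡580, 748^4≡451, 748^8≡246, 748^16≡65, 748^32≡261, 748^64≡733, 748^128≡167 (mod 991).
748^248 = 748^(128+64+32+16+8) ≡ 61 (mod 991).
Check: 61² = 3721 ≡ 748 (mod 991). The two roots are 61 and 930.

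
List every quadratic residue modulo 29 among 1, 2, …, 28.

1, 4, 5, 6, 7, 9, 13, 16, 20, 22, 23, 24, 25, 28

Square k = 1,…,14 (k and 29−k give the same square):
1²=1, 2²=4, 3²=9, 4²=16, 5²=25, 6²≡7, 7²≡20, 8²≡6, 9²≡23, 10²≡13, 11²≡5, 12²≡28, 13²≡24, 14²≡22 (mod 29).
So the quadratic residues mod 29 are {1, 4, 5, 6, 7, 9, 13, 16, 20, 22, 23, 24, 25, 28}.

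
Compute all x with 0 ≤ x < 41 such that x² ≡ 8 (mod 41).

41 ≡ 1 (mod 4), so we find a root by search.
Trying successive values, 7² = 49 ≡ 8 (mod 41). The other root is 41 − 7 = 34.

7, 34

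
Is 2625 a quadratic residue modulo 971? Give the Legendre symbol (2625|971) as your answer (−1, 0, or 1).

1

First reduce: 2625 ≡ 683 (mod 971).
Reciprocity: 683 ≡ 3 and 971 ≡ 3 (mod 4), so (683/971) = −(971/683).
Reduce top mod 683: now compute (288/683).
Pull out 2^5: since 683 ≡ 3 (mod 8), (2/683) = -1, so (2/683)^5 = -1.
Reciprocity: 9 ≡ 1 and 683 ≡ 3 (mod 4), so (9/683) = +(683/9).
Reduce top mod 9: now compute (8/9).
Pull out 2^3: since 9 ≡ 1 (mod 8), (2/9) = +1, so (2/9)^3 = +1.
Reached (1/9) = 1. Collecting the sign flips along the way, the symbol is +1.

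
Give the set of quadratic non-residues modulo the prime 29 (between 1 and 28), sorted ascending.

Square k = 1,…,14 (k and 29−k give the same square):
1²=1, 2²=4, 3²=9, 4²=16, 5²=25, 6²≡7, 7²≡20, 8²≡6, 9²≡23, 10²≡13, 11²≡5, 12²≡28, 13²≡24, 14²≡22 (mod 29).
The residues are {1, 4, 5, 6, 7, 9, 13, 16, 20, 22, 23, 24, 25, 28}; the non-residues are the remaining 14 nonzero classes.

2, 3, 8, 10, 11, 12, 14, 15, 17, 18, 19, 21, 26, 27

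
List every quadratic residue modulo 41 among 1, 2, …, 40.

1 2 4 5 8 9 10 16 18 20 21 23 25 31 32 33 36 37 39 40

Square k = 1,…,20 (k and 41−k give the same square):
1²=1, 2²=4, 3²=9, 4²=16, 5²=25, 6²=36, 7²≡8, 8²≡23, 9²≡40, 10²≡18, 11²≡39, 12²≡21, 13²≡5, 14²≡32, 15²≡20, 16²≡10, 17²≡2, 18²≡37, 19²≡33, 20²≡31 (mod 41).
So the quadratic residues mod 41 are {1, 2, 4, 5, 8, 9, 10, 16, 18, 20, 21, 23, 25, 31, 32, 33, 36, 37, 39, 40}.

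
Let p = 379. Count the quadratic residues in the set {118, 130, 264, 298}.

(118/379) = +1 → QR.
(130/379) = +1 → QR.
(264/379) = -1 → non-residue.
(298/379) = -1 → non-residue.
Total quadratic residues among the 4: 2.

2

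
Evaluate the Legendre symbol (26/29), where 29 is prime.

-1

Euler's criterion: (26/29) ≡ 26^14 (mod 29).
26^2 ≡ 9 (mod 29)
26^4 ≡ 23 (mod 29)
26^8 ≡ 7 (mod 29)
26^14 = 26^(8+4+2) ≡ 28 (mod 29).
Result is 28 ≡ −1, so (26/29) = −1.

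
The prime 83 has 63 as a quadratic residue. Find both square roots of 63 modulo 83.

35, 48

Since 83 ≡ 3 (mod 4), a square root of 63 is 63^((83+1)/4) = 63^21 mod 83.
Repeated squaring: 63^2≡68, 63^4≡59, 63^8≡78, 63^16≡25 (mod 83).
63^21 = 63^(16+4+1) ≡ 48 (mod 83).
Check: 48² = 2304 ≡ 63 (mod 83). The two roots are 35 and 48.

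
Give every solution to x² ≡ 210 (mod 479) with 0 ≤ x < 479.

230, 249

Since 479 ≡ 3 (mod 4), a square root of 210 is 210^((479+1)/4) = 210^120 mod 479.
Repeated squaring: 210^2≡32, 210^4≡66, 210^8≡45, 210^16≡109, 210^32≡385, 210^64≡214 (mod 479).
210^120 = 210^(64+32+16+8) ≡ 230 (mod 479).
Check: 230² = 52900 ≡ 210 (mod 479). The two roots are 230 and 249.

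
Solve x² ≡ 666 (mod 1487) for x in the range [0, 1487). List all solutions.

Since 1487 ≡ 3 (mod 4), a square root of 666 is 666^((1487+1)/4) = 666^372 mod 1487.
Repeated squaring: 666^2≡430, 666^4≡512, 666^8≡432, 666^16≡749, 666^32≡402, 666^64≡1008, 666^128≡443, 666^256≡1452 (mod 1487).
666^372 = 666^(256+64+32+16+4) ≡ 908 (mod 1487).
Check: 908² = 824464 ≡ 666 (mod 1487). The two roots are 579 and 908.

579, 908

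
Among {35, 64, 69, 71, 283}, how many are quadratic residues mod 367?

(35/367) = -1 → non-residue.
(64/367) = +1 → QR.
(69/367) = -1 → non-residue.
(71/367) = -1 → non-residue.
(283/367) = +1 → QR.
Total quadratic residues among the 5: 2.

2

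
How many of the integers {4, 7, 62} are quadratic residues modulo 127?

2

(4/127) = +1 → QR.
(7/127) = -1 → non-residue.
(62/127) = +1 → QR.
Total quadratic residues among the 3: 2.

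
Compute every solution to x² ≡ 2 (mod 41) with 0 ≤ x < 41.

17, 24

41 ≡ 1 (mod 4), so we find a root by search.
Trying successive values, 17² = 289 ≡ 2 (mod 41). The other root is 41 − 17 = 24.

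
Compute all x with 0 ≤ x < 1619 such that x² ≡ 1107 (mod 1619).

783, 836

Since 1619 ≡ 3 (mod 4), a square root of 1107 is 1107^((1619+1)/4) = 1107^405 mod 1619.
Repeated squaring: 1107^2≡1485, 1107^4≡147, 1107^8≡562, 1107^16≡139, 1107^32≡1512, 1107^64≡116, 1107^128≡504, 1107^256≡1452 (mod 1619).
1107^405 = 1107^(256+128+16+4+1) ≡ 783 (mod 1619).
Check: 783² = 613089 ≡ 1107 (mod 1619). The two roots are 783 and 836.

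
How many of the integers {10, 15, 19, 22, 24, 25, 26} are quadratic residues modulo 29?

(10/29) = -1 → non-residue.
(15/29) = -1 → non-residue.
(19/29) = -1 → non-residue.
(22/29) = +1 → QR.
(24/29) = +1 → QR.
(25/29) = +1 → QR.
(26/29) = -1 → non-residue.
Total quadratic residues among the 7: 3.

3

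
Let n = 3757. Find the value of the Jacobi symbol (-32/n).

-1

First reduce: -32 ≡ 3725 (mod 3757).
Reciprocity: 3725 ≡ 1 and 3757 ≡ 1 (mod 4), so (3725/3757) = +(3757/3725).
Reduce top mod 3725: now compute (32/3725).
Pull out 2^5: since 3725 ≡ 5 (mod 8), (2/3725) = -1, so (2/3725)^5 = -1.
Reached (1/3725) = 1. Collecting the sign flips along the way, the symbol is -1.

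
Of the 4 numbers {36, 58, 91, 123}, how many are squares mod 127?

(36/127) = +1 → QR.
(58/127) = -1 → non-residue.
(91/127) = -1 → non-residue.
(123/127) = -1 → non-residue.
Total quadratic residues among the 4: 1.

1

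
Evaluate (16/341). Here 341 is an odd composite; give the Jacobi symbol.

1

Pull out 2^4: since 341 ≡ 5 (mod 8), (2/341) = -1, so (2/341)^4 = +1.
Reached (1/341) = 1. Collecting the sign flips along the way, the symbol is +1.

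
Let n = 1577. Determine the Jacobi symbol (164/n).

-1

Pull out 2^2: since 1577 ≡ 1 (mod 8), (2/1577) = +1, so (2/1577)^2 = +1.
Reciprocity: 41 ≡ 1 and 1577 ≡ 1 (mod 4), so (41/1577) = +(1577/41).
Reduce top mod 41: now compute (19/41).
Reciprocity: 19 ≡ 3 and 41 ≡ 1 (mod 4), so (19/41) = +(41/19).
Reduce top mod 19: now compute (3/19).
Reciprocity: 3 ≡ 3 and 19 ≡ 3 (mod 4), so (3/19) = −(19/3).
Reduce top mod 3: now compute (1/3).
Reached (1/3) = 1. Collecting the sign flips along the way, the symbol is -1.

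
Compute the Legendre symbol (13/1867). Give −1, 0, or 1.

-1

Reciprocity: 13 ≡ 1 and 1867 ≡ 3 (mod 4), so (13/1867) = +(1867/13).
Reduce top mod 13: now compute (8/13).
Pull out 2^3: since 13 ≡ 5 (mod 8), (2/13) = -1, so (2/13)^3 = -1.
Reached (1/13) = 1. Collecting the sign flips along the way, the symbol is -1.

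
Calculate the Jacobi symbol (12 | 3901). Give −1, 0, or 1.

Pull out 2^2: since 3901 ≡ 5 (mod 8), (2/3901) = -1, so (2/3901)^2 = +1.
Reciprocity: 3 ≡ 3 and 3901 ≡ 1 (mod 4), so (3/3901) = +(3901/3).
Reduce top mod 3: now compute (1/3).
Reached (1/3) = 1. Collecting the sign flips along the way, the symbol is +1.

1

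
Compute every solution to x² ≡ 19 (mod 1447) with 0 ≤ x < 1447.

Since 1447 ≡ 3 (mod 4), a square root of 19 is 19^((1447+1)/4) = 19^362 mod 1447.
Repeated squaring: 19^2≡361, 19^4≡91, 19^8≡1046, 19^16≡184, 19^32≡575, 19^64≡709, 19^128≡572, 19^256≡162 (mod 1447).
19^362 = 19^(256+64+32+8+2) ≡ 442 (mod 1447).
Check: 442² = 195364 ≡ 19 (mod 1447). The two roots are 442 and 1005.

442, 1005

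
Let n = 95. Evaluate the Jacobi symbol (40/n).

Pull out 2^3: since 95 ≡ 7 (mod 8), (2/95) = +1, so (2/95)^3 = +1.
Reciprocity: 5 ≡ 1 and 95 ≡ 3 (mod 4), so (5/95) = +(95/5).
Reduce top mod 5: now compute (0/5).
Top reduces to 0: gcd > 1, so the symbol is 0.

0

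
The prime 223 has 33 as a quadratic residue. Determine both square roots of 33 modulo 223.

16, 207

Since 223 ≡ 3 (mod 4), a square root of 33 is 33^((223+1)/4) = 33^56 mod 223.
Repeated squaring: 33^2≡197, 33^4≡7, 33^8≡49, 33^16≡171, 33^32≡28 (mod 223).
33^56 = 33^(32+16+8) ≡ 16 (mod 223).
Check: 16² = 256 ≡ 33 (mod 223). The two roots are 16 and 207.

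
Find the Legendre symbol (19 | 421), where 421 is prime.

Euler's criterion: (19/421) ≡ 19^210 (mod 421).
19^2 ≡ 361 (mod 421)
19^4 ≡ 232 (mod 421)
19^8 ≡ 357 (mod 421)
19^16 ≡ 307 (mod 421)
19^32 ≡ 366 (mod 421)
19^64 ≡ 78 (mod 421)
19^128 ≡ 190 (mod 421)
19^210 = 19^(128+64+16+2) ≡ 420 (mod 421).
Result is 420 ≡ −1, so (19/421) = −1.

-1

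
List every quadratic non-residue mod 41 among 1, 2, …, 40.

3, 6, 7, 11, 12, 13, 14, 15, 17, 19, 22, 24, 26, 27, 28, 29, 30, 34, 35, 38

Square k = 1,…,20 (k and 41−k give the same square):
1²=1, 2²=4, 3²=9, 4²=16, 5²=25, 6²=36, 7²≡8, 8²≡23, 9²≡40, 10²≡18, 11²≡39, 12²≡21, 13²≡5, 14²≡32, 15²≡20, 16²≡10, 17²≡2, 18²≡37, 19²≡33, 20²≡31 (mod 41).
The residues are {1, 2, 4, 5, 8, 9, 10, 16, 18, 20, 21, 23, 25, 31, 32, 33, 36, 37, 39, 40}; the non-residues are the remaining 20 nonzero classes.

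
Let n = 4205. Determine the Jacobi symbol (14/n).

Pull out 2: since 4205 ≡ 5 (mod 8), (2/4205) = -1.
Reciprocity: 7 ≡ 3 and 4205 ≡ 1 (mod 4), so (7/4205) = +(4205/7).
Reduce top mod 7: now compute (5/7).
Reciprocity: 5 ≡ 1 and 7 ≡ 3 (mod 4), so (5/7) = +(7/5).
Reduce top mod 5: now compute (2/5).
Pull out 2: since 5 ≡ 5 (mod 8), (2/5) = -1.
Reached (1/5) = 1. Collecting the sign flips along the way, the symbol is +1.

1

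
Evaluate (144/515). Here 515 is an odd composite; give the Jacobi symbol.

1

Pull out 2^4: since 515 ≡ 3 (mod 8), (2/515) = -1, so (2/515)^4 = +1.
Reciprocity: 9 ≡ 1 and 515 ≡ 3 (mod 4), so (9/515) = +(515/9).
Reduce top mod 9: now compute (2/9).
Pull out 2: since 9 ≡ 1 (mod 8), (2/9) = +1.
Reached (1/9) = 1. Collecting the sign flips along the way, the symbol is +1.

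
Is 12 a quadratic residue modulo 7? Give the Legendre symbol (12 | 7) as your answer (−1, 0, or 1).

-1

First reduce: 12 ≡ 5 (mod 7).
Reciprocity: 5 ≡ 1 and 7 ≡ 3 (mod 4), so (5/7) = +(7/5).
Reduce top mod 5: now compute (2/5).
Pull out 2: since 5 ≡ 5 (mod 8), (2/5) = -1.
Reached (1/5) = 1. Collecting the sign flips along the way, the symbol is -1.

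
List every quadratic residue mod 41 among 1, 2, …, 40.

1, 2, 4, 5, 8, 9, 10, 16, 18, 20, 21, 23, 25, 31, 32, 33, 36, 37, 39, 40

Square k = 1,…,20 (k and 41−k give the same square):
1²=1, 2²=4, 3²=9, 4²=16, 5²=25, 6²=36, 7²≡8, 8²≡23, 9²≡40, 10²≡18, 11²≡39, 12²≡21, 13²≡5, 14²≡32, 15²≡20, 16²≡10, 17²≡2, 18²≡37, 19²≡33, 20²≡31 (mod 41).
So the quadratic residues mod 41 are {1, 2, 4, 5, 8, 9, 10, 16, 18, 20, 21, 23, 25, 31, 32, 33, 36, 37, 39, 40}.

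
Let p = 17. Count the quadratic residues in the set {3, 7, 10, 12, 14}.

(3/17) = -1 → non-residue.
(7/17) = -1 → non-residue.
(10/17) = -1 → non-residue.
(12/17) = -1 → non-residue.
(14/17) = -1 → non-residue.
Total quadratic residues among the 5: 0.

0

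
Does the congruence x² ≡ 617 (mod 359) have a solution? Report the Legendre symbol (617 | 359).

First reduce: 617 ≡ 258 (mod 359).
Pull out 2: since 359 ≡ 7 (mod 8), (2/359) = +1.
Reciprocity: 129 ≡ 1 and 359 ≡ 3 (mod 4), so (129/359) = +(359/129).
Reduce top mod 129: now compute (101/129).
Reciprocity: 101 ≡ 1 and 129 ≡ 1 (mod 4), so (101/129) = +(129/101).
Reduce top mod 101: now compute (28/101).
Pull out 2^2: since 101 ≡ 5 (mod 8), (2/101) = -1, so (2/101)^2 = +1.
Reciprocity: 7 ≡ 3 and 101 ≡ 1 (mod 4), so (7/101) = +(101/7).
Reduce top mod 7: now compute (3/7).
Reciprocity: 3 ≡ 3 and 7 ≡ 3 (mod 4), so (3/7) = −(7/3).
Reduce top mod 3: now compute (1/3).
Reached (1/3) = 1. Collecting the sign flips along the way, the symbol is -1.

-1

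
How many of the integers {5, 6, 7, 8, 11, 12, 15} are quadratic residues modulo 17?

2

(5/17) = -1 → non-residue.
(6/17) = -1 → non-residue.
(7/17) = -1 → non-residue.
(8/17) = +1 → QR.
(11/17) = -1 → non-residue.
(12/17) = -1 → non-residue.
(15/17) = +1 → QR.
Total quadratic residues among the 7: 2.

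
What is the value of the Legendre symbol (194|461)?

Pull out 2: since 461 ≡ 5 (mod 8), (2/461) = -1.
Reciprocity: 97 ≡ 1 and 461 ≡ 1 (mod 4), so (97/461) = +(461/97).
Reduce top mod 97: now compute (73/97).
Reciprocity: 73 ≡ 1 and 97 ≡ 1 (mod 4), so (73/97) = +(97/73).
Reduce top mod 73: now compute (24/73).
Pull out 2^3: since 73 ≡ 1 (mod 8), (2/73) = +1, so (2/73)^3 = +1.
Reciprocity: 3 ≡ 3 and 73 ≡ 1 (mod 4), so (3/73) = +(73/3).
Reduce top mod 3: now compute (1/3).
Reached (1/3) = 1. Collecting the sign flips along the way, the symbol is -1.

-1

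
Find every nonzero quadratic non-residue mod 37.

Square k = 1,…,18 (k and 37−k give the same square):
1²=1, 2²=4, 3²=9, 4²=16, 5²=25, 6²=36, 7²≡12, 8²≡27, 9²≡7, 10²≡26, 11²≡10, 12²≡33, 13²≡21, 14²≡11, 15²≡3, 16²≡34, 17²≡30, 18²≡28 (mod 37).
The residues are {1, 3, 4, 7, 9, 10, 11, 12, 16, 21, 25, 26, 27, 28, 30, 33, 34, 36}; the non-residues are the remaining 18 nonzero classes.

2, 5, 6, 8, 13, 14, 15, 17, 18, 19, 20, 22, 23, 24, 29, 31, 32, 35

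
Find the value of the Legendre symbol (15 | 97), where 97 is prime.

-1

Reciprocity: 15 ≡ 3 and 97 ≡ 1 (mod 4), so (15/97) = +(97/15).
Reduce top mod 15: now compute (7/15).
Reciprocity: 7 ≡ 3 and 15 ≡ 3 (mod 4), so (7/15) = −(15/7).
Reduce top mod 7: now compute (1/7).
Reached (1/7) = 1. Collecting the sign flips along the way, the symbol is -1.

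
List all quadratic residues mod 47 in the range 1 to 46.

Square k = 1,…,23 (k and 47−k give the same square):
1²=1, 2²=4, 3²=9, 4²=16, 5²=25, 6²=36, 7²≡2, 8²≡17, 9²≡34, 10²≡6, 11²≡27, 12²≡3, 13²≡28, 14²≡8, 15²≡37, 16²≡21, 17²≡7, 18²≡42, 19²≡32, 20²≡24, 21²≡18, 22²≡14, 23²≡12 (mod 47).
So the quadratic residues mod 47 are {1, 2, 3, 4, 6, 7, 8, 9, 12, 14, 16, 17, 18, 21, 24, 25, 27, 28, 32, 34, 36, 37, 42}.

1 2 3 4 6 7 8 9 12 14 16 17 18 21 24 25 27 28 32 34 36 37 42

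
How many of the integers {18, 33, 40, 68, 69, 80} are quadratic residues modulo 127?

(18/127) = +1 → QR.
(33/127) = -1 → non-residue.
(40/127) = -1 → non-residue.
(68/127) = +1 → QR.
(69/127) = +1 → QR.
(80/127) = -1 → non-residue.
Total quadratic residues among the 6: 3.

3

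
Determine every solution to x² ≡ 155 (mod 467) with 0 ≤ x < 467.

33, 434

Since 467 ≡ 3 (mod 4), a square root of 155 is 155^((467+1)/4) = 155^117 mod 467.
Repeated squaring: 155^2≡208, 155^4≡300, 155^8≡336, 155^16≡349, 155^32≡381, 155^64≡391 (mod 467).
155^117 = 155^(64+32+16+4+1) ≡ 434 (mod 467).
Check: 434² = 188356 ≡ 155 (mod 467). The two roots are 33 and 434.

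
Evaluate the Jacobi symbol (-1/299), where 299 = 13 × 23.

First reduce: -1 ≡ 298 (mod 299).
Pull out 2: since 299 ≡ 3 (mod 8), (2/299) = -1.
Reciprocity: 149 ≡ 1 and 299 ≡ 3 (mod 4), so (149/299) = +(299/149).
Reduce top mod 149: now compute (1/149).
Reached (1/149) = 1. Collecting the sign flips along the way, the symbol is -1.

-1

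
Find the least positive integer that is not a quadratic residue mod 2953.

(2/2953) = +1, so 2 is a residue.
(3/2953) = +1, so 3 is a residue.
(4/2953) = +1, so 4 is a residue.
(5/2953) = −1, so 5 is the smallest positive non-residue mod 2953.

5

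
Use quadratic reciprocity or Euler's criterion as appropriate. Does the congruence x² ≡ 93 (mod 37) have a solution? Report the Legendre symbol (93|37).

-1

First reduce: 93 ≡ 19 (mod 37).
Reciprocity: 19 ≡ 3 and 37 ≡ 1 (mod 4), so (19/37) = +(37/19).
Reduce top mod 19: now compute (18/19).
Pull out 2: since 19 ≡ 3 (mod 8), (2/19) = -1.
Reciprocity: 9 ≡ 1 and 19 ≡ 3 (mod 4), so (9/19) = +(19/9).
Reduce top mod 9: now compute (1/9).
Reached (1/9) = 1. Collecting the sign flips along the way, the symbol is -1.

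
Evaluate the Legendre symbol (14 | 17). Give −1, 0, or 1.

-1

Euler's criterion: (14/17) ≡ 14^8 (mod 17).
14^2 ≡ 9 (mod 17)
14^4 ≡ 13 (mod 17)
14^8 ≡ 16 (mod 17)
14^8 = 14^(8) ≡ 16 (mod 17).
Result is 16 ≡ −1, so (14/17) = −1.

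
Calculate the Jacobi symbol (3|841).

1

Reciprocity: 3 ≡ 3 and 841 ≡ 1 (mod 4), so (3/841) = +(841/3).
Reduce top mod 3: now compute (1/3).
Reached (1/3) = 1. Collecting the sign flips along the way, the symbol is +1.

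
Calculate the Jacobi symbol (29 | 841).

0

Reciprocity: 29 ≡ 1 and 841 ≡ 1 (mod 4), so (29/841) = +(841/29).
Reduce top mod 29: now compute (0/29).
Top reduces to 0: gcd > 1, so the symbol is 0.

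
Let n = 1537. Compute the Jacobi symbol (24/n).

Pull out 2^3: since 1537 ≡ 1 (mod 8), (2/1537) = +1, so (2/1537)^3 = +1.
Reciprocity: 3 ≡ 3 and 1537 ≡ 1 (mod 4), so (3/1537) = +(1537/3).
Reduce top mod 3: now compute (1/3).
Reached (1/3) = 1. Collecting the sign flips along the way, the symbol is +1.

1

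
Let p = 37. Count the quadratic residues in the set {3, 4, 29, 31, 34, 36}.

4

(3/37) = +1 → QR.
(4/37) = +1 → QR.
(29/37) = -1 → non-residue.
(31/37) = -1 → non-residue.
(34/37) = +1 → QR.
(36/37) = +1 → QR.
Total quadratic residues among the 6: 4.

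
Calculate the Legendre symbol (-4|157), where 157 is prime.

1

Euler's criterion: (-4/157) ≡ 153^78 (mod 157).
153^2 ≡ 16 (mod 157)
153^4 ≡ 99 (mod 157)
153^8 ≡ 67 (mod 157)
153^16 ≡ 93 (mod 157)
153^32 ≡ 14 (mod 157)
153^64 ≡ 39 (mod 157)
153^78 = 153^(64+8+4+2) ≡ 1 (mod 157).
Result is 1, so (-4/157) = 1.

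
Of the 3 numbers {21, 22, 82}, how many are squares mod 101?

(21/101) = +1 → QR.
(22/101) = +1 → QR.
(82/101) = +1 → QR.
Total quadratic residues among the 3: 3.

3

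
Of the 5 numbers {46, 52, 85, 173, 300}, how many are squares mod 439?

1

(46/439) = -1 → non-residue.
(52/439) = +1 → QR.
(85/439) = -1 → non-residue.
(173/439) = -1 → non-residue.
(300/439) = -1 → non-residue.
Total quadratic residues among the 5: 1.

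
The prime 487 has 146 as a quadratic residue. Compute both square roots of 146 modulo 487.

111, 376

Since 487 ≡ 3 (mod 4), a square root of 146 is 146^((487+1)/4) = 146^122 mod 487.
Repeated squaring: 146^2≡375, 146^4≡369, 146^8≡288, 146^16≡154, 146^32≡340, 146^64≡181 (mod 487).
146^122 = 146^(64+32+16+8+2) ≡ 111 (mod 487).
Check: 111² = 12321 ≡ 146 (mod 487). The two roots are 111 and 376.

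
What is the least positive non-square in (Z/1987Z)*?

2

(2/1987) = −1, so 2 is the smallest positive non-residue mod 1987.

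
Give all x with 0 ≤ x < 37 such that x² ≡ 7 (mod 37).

9, 28

37 ≡ 1 (mod 4), so we find a root by search.
Trying successive values, 9² = 81 ≡ 7 (mod 37). The other root is 37 − 9 = 28.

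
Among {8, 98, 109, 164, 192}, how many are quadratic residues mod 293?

(8/293) = -1 → non-residue.
(98/293) = -1 → non-residue.
(109/293) = +1 → QR.
(164/293) = -1 → non-residue.
(192/293) = -1 → non-residue.
Total quadratic residues among the 5: 1.

1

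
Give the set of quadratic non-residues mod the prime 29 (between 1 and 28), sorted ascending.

2, 3, 8, 10, 11, 12, 14, 15, 17, 18, 19, 21, 26, 27

Square k = 1,…,14 (k and 29−k give the same square):
1²=1, 2²=4, 3²=9, 4²=16, 5²=25, 6²≡7, 7²≡20, 8²≡6, 9²≡23, 10²≡13, 11²≡5, 12²≡28, 13²≡24, 14²≡22 (mod 29).
The residues are {1, 4, 5, 6, 7, 9, 13, 16, 20, 22, 23, 24, 25, 28}; the non-residues are the remaining 14 nonzero classes.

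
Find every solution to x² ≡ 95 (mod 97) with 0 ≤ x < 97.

17, 80

97 ≡ 1 (mod 4), so we find a root by search.
Trying successive values, 17² = 289 ≡ 95 (mod 97). The other root is 97 − 17 = 80.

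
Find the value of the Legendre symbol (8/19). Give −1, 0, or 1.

Euler's criterion: (8/19) ≡ 8^9 (mod 19).
8^2 ≡ 7 (mod 19)
8^4 ≡ 11 (mod 19)
8^8 ≡ 7 (mod 19)
8^9 = 8^(8+1) ≡ 18 (mod 19).
Result is 18 ≡ −1, so (8/19) = −1.

-1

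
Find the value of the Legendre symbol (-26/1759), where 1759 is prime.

-1

First reduce: -26 ≡ 1733 (mod 1759).
Reciprocity: 1733 ≡ 1 and 1759 ≡ 3 (mod 4), so (1733/1759) = +(1759/1733).
Reduce top mod 1733: now compute (26/1733).
Pull out 2: since 1733 ≡ 5 (mod 8), (2/1733) = -1.
Reciprocity: 13 ≡ 1 and 1733 ≡ 1 (mod 4), so (13/1733) = +(1733/13).
Reduce top mod 13: now compute (4/13).
Pull out 2^2: since 13 ≡ 5 (mod 8), (2/13) = -1, so (2/13)^2 = +1.
Reached (1/13) = 1. Collecting the sign flips along the way, the symbol is -1.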